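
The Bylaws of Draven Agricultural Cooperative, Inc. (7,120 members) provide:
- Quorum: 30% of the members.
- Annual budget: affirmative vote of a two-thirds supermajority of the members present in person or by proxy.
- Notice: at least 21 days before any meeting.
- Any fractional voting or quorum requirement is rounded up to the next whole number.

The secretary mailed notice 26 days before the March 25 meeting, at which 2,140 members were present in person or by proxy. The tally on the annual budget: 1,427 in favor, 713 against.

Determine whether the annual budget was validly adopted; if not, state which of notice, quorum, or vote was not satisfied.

Valid — all requirements satisfied.

Notice: 26 days given; 21 required. Satisfied.
Quorum: 30% of 7,120 = 2,136; 2,140 present. Satisfied.
Vote: requires two-thirds of those present (2,140); 2/3 of 2140 = 1426.67, rounded up to 1427, so 1,427 needed; 1,427 in favor. Satisfied.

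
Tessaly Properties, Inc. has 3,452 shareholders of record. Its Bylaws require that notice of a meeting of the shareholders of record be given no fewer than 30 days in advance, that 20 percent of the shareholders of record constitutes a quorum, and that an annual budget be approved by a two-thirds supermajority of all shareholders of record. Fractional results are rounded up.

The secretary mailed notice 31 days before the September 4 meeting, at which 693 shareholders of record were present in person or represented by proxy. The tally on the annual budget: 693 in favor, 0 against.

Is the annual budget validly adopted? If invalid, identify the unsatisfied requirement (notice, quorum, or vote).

Invalid — vote requirement not satisfied.

Notice: 31 days given; 30 required. Satisfied.
Quorum: 20% of 3,452 = 690.40, rounded up to 691; 693 present. Satisfied.
Vote: requires two-thirds of all shareholders of record (3,452); 2/3 of 3452 = 2301.33, rounded up to 2302, so 2,302 needed; 693 in favor. Not satisfied.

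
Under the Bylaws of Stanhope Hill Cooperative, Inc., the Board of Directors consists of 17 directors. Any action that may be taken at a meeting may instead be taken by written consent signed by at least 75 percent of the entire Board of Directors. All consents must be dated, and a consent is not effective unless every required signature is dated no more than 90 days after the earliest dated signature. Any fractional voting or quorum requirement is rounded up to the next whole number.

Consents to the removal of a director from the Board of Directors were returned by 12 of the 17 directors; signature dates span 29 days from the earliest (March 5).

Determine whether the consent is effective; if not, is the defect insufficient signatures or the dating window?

Signatures required: at least 75 percent of 17 — 3/4 of 17 = 12.75, rounded up to 13, so 13 needed; 12 signed. Insufficient.
Dating window: the latest signature is 29 days after the earliest; the limit is 90 days. Within the window.

Not effective — insufficient signatures.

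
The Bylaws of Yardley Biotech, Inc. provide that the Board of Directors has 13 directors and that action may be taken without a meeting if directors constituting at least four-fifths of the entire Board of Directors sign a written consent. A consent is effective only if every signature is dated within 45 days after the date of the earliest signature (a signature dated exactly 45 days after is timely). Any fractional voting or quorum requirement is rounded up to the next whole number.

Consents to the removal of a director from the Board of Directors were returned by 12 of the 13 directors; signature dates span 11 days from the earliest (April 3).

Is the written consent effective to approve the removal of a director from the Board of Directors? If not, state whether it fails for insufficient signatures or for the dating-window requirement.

Signatures required: at least four-fifths of 13 — 4/5 of 13 = 10.40, rounded up to 11, so 11 needed; 12 signed. Sufficient.
Dating window: the latest signature is 11 days after the earliest; the limit is 45 days. Within the window.

Effective — both the signature and dating-window requirements are satisfied.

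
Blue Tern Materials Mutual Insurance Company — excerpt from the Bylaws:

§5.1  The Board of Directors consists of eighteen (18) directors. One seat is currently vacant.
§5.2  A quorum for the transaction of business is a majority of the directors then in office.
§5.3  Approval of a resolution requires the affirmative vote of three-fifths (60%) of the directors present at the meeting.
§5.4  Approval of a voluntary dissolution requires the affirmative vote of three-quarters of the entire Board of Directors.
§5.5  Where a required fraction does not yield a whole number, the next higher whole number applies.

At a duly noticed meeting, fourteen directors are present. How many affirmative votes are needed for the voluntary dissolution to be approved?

14

The voluntary dissolution requires three-fourths of the entire Board of Directors (18).
3/4 of 18 = 13.50, rounded up to 14.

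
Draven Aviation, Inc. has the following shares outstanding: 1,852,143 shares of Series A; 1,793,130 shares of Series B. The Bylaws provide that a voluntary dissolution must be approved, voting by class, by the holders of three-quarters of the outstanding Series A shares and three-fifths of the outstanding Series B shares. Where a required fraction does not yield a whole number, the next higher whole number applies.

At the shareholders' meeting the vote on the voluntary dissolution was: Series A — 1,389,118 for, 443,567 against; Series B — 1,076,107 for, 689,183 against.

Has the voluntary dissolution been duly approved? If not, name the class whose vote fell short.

Approved — every class gave the required vote.

Series A: 3/4 of 1852143 = 1389107.25, rounded up to 1389108; 1,389,108 required, 1,389,118 in favor — approved.
Series B: 3/5 of 1793130 = 1075878; 1,075,878 required, 1,076,107 in favor — approved.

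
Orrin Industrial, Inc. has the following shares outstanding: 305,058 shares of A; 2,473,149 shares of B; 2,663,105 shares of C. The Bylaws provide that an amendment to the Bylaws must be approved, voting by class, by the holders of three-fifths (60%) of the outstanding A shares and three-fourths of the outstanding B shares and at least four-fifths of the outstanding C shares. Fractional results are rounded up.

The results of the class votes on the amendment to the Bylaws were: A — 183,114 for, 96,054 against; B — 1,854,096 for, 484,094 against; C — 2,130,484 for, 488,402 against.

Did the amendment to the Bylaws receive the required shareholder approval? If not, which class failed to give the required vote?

Not approved — the B shares did not give the required vote.

A: 3/5 of 305058 = 183034.80, rounded up to 183035; 183,035 required, 183,114 in favor — approved.
B: 3/4 of 2473149 = 1854861.75, rounded up to 1854862; 1,854,862 required, 1,854,096 in favor — not approved.
C: 4/5 of 2663105 = 2130484; 2,130,484 required, 2,130,484 in favor — approved.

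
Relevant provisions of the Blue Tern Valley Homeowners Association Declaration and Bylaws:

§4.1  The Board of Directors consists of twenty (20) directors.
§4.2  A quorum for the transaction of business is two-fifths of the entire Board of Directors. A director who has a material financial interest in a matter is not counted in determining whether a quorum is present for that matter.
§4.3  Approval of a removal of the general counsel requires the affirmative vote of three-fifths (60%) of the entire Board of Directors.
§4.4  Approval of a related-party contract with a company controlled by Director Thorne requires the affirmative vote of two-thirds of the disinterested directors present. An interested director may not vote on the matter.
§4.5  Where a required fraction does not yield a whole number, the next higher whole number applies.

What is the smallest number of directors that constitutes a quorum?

8

2/5 of 20 = 8.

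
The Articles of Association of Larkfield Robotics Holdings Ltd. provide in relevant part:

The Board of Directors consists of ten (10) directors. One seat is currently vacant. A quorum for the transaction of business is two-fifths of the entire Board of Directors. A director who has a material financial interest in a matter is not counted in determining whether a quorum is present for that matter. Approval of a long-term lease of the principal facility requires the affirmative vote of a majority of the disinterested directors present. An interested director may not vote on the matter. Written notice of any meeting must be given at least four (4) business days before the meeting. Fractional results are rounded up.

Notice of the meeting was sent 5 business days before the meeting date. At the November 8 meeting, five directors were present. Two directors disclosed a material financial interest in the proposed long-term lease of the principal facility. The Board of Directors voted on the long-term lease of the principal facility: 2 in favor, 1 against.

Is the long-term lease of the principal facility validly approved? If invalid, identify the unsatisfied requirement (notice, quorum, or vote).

Invalid — quorum requirement not satisfied.

Notice: 5 business days given; 4 required (5 ≥ 4). Satisfied.
Quorum: 5 present, but the 2 interested directors do not count, leaving 3. Quorum is 4. Not satisfied.
Vote: the long-term lease of the principal facility requires a majority of the disinterested directors present (5 − 2 = 3). A majority of 3 is 2, so 2 affirmative votes are needed; 2 voted in favor. Satisfied. (Moot — without a quorum no business can be validly transacted.)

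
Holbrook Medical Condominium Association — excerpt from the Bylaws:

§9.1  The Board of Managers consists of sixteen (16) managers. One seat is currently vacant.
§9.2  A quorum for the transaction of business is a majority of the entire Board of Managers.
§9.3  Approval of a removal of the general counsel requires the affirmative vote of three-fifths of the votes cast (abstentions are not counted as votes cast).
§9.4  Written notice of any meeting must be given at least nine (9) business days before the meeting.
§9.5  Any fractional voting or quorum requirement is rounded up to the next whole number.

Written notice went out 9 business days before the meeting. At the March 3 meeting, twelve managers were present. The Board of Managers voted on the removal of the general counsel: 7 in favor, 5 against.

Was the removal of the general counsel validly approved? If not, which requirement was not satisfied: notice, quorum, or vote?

Notice: 9 business days given; 9 required (9 ≥ 9). Satisfied.
Quorum: 12 present; quorum is 9. Satisfied.
Vote: the removal of the general counsel requires three-fifths of the votes cast (12). 3/5 of 12 = 7.20, rounded up to 8, so 8 affirmative votes are needed; 7 voted in favor. Not satisfied.

Invalid — vote requirement not satisfied.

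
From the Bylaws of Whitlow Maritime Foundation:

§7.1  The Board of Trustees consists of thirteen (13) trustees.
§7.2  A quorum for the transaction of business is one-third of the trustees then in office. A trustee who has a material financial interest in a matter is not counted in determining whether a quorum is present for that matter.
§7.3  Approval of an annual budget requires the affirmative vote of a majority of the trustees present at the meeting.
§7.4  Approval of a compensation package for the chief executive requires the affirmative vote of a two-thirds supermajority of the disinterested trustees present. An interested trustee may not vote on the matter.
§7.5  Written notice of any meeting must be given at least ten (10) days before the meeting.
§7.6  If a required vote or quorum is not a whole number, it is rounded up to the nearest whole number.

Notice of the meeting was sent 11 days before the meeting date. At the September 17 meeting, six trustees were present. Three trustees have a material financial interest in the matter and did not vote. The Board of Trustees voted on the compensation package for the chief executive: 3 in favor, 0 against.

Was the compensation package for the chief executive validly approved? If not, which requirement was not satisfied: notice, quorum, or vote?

Invalid — quorum requirement not satisfied.

Notice: 11 days given; 10 required (11 ≥ 10). Satisfied.
Quorum: 6 present, but the 3 interested trustees do not count, leaving 3. Quorum is 5. Not satisfied.
Vote: the compensation package for the chief executive requires two-thirds of the disinterested trustees present (6 − 3 = 3). 2/3 of 3 = 2, so 2 affirmative votes are needed; 3 voted in favor. Satisfied. (Moot — without a quorum no business can be validly transacted.)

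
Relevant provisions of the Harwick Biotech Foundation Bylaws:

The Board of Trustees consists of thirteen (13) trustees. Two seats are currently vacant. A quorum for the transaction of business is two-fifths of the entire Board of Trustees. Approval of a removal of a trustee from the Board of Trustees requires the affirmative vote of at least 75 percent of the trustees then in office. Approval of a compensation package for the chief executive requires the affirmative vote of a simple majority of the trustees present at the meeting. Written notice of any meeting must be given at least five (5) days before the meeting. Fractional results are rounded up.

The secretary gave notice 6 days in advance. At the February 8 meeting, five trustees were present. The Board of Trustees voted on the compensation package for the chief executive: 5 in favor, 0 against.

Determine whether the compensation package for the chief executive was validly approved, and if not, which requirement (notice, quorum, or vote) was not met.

Notice: 6 days given; 5 required (6 ≥ 5). Satisfied.
Quorum: 5 present; quorum is 6. Not satisfied.
Vote: the compensation package for the chief executive requires a majority of the trustees present (5). A majority of 5 is 3, so 3 affirmative votes are needed; 5 voted in favor. Satisfied. (Moot — without a quorum no business can be validly transacted.)

Invalid — quorum requirement not satisfied.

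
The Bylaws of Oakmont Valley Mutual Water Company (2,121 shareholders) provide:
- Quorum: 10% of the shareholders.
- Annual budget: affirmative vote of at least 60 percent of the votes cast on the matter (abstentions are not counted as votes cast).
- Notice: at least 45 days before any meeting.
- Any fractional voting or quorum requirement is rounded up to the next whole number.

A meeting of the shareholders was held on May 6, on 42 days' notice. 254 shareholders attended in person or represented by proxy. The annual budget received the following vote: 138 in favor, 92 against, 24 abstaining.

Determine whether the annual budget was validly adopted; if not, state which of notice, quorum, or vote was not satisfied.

Invalid — notice requirement not satisfied.

Notice: 42 days given; 45 required. Not satisfied.
Quorum: 10% of 2,121 = 212.10, rounded up to 213; 254 present. Satisfied.
Vote: requires three-fifths of the votes cast (254 − 24 abstaining = 230); 3/5 of 230 = 138, so 138 needed; 138 in favor. Satisfied.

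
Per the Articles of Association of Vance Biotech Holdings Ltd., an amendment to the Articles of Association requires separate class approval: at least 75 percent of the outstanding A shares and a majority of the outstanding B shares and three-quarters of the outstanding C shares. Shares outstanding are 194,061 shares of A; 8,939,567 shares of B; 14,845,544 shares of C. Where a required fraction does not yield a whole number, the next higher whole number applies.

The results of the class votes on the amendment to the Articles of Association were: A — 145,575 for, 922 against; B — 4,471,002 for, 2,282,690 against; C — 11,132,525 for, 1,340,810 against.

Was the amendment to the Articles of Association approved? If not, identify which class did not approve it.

A: 3/4 of 194061 = 145545.75, rounded up to 145546; 145,546 required, 145,575 in favor — approved.
B: a majority of 8939567 is 4469784; 4,469,784 required, 4,471,002 in favor — approved.
C: 3/4 of 14845544 = 11134158; 11,134,158 required, 11,132,525 in favor — not approved.

Not approved — the C shares did not give the required vote.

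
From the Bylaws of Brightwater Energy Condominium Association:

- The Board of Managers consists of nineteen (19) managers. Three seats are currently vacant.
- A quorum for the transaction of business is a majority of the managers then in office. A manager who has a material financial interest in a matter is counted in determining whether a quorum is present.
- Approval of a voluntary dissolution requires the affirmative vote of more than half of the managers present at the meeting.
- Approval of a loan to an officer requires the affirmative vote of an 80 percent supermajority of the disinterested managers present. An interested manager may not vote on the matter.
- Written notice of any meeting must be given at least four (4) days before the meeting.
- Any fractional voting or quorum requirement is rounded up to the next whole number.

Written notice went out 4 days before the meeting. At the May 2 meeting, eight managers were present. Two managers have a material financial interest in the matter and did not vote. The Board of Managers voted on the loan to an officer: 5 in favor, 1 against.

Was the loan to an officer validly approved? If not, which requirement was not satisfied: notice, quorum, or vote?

Notice: 4 days given; 4 required (4 ≥ 4). Satisfied.
Quorum: 8 present (interested managers count toward quorum); quorum is 9. Not satisfied.
Vote: the loan to an officer requires four-fifths of the disinterested managers present (8 − 2 = 6). 4/5 of 6 = 4.80, rounded up to 5, so 5 affirmative votes are needed; 5 voted in favor. Satisfied. (Moot — without a quorum no business can be validly transacted.)

Invalid — quorum requirement not satisfied.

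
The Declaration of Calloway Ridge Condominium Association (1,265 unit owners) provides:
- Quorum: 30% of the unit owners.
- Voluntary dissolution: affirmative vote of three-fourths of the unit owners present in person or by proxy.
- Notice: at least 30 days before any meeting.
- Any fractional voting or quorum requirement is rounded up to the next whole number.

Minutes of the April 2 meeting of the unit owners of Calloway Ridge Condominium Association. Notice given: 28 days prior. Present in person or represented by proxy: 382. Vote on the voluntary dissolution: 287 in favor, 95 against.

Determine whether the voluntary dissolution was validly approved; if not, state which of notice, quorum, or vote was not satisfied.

Invalid — notice requirement not satisfied.

Notice: 28 days given; 30 required. Not satisfied.
Quorum: 30% of 1,265 = 379.50, rounded up to 380; 382 present. Satisfied.
Vote: requires three-fourths of those present (382); 3/4 of 382 = 286.50, rounded up to 287, so 287 needed; 287 in favor. Satisfied.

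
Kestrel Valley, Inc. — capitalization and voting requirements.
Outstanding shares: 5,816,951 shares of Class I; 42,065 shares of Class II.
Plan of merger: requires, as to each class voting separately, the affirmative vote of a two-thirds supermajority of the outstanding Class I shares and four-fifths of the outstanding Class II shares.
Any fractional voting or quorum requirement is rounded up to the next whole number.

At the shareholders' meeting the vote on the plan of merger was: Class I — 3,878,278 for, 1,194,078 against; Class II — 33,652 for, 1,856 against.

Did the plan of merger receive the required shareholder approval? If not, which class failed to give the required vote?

Class I: 2/3 of 5816951 = 3877967.33, rounded up to 3877968; 3,877,968 required, 3,878,278 in favor — approved.
Class II: 4/5 of 42065 = 33652; 33,652 required, 33,652 in favor — approved.

Approved — every class gave the required vote.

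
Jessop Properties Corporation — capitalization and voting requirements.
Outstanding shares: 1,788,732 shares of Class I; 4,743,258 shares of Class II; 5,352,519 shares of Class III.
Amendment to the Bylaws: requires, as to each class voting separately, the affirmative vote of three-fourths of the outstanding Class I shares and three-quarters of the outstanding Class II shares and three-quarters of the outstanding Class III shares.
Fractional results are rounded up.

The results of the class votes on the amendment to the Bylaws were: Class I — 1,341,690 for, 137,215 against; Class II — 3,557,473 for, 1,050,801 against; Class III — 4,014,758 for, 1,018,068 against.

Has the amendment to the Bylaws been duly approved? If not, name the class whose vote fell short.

Approved — every class gave the required vote.

Class I: 3/4 of 1788732 = 1341549; 1,341,549 required, 1,341,690 in favor — approved.
Class II: 3/4 of 4743258 = 3557443.50, rounded up to 3557444; 3,557,444 required, 3,557,473 in favor — approved.
Class III: 3/4 of 5352519 = 4014389.25, rounded up to 4014390; 4,014,390 required, 4,014,758 in favor — approved.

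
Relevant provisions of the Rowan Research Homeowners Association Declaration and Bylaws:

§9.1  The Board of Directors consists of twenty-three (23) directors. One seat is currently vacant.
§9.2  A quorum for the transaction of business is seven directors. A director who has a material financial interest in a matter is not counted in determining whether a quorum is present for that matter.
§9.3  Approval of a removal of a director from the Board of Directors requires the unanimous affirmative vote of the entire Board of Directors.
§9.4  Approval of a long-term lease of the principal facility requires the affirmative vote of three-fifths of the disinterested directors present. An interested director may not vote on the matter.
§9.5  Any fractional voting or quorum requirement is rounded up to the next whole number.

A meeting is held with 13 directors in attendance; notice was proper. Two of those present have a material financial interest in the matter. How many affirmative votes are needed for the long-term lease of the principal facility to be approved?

The long-term lease of the principal facility requires three-fifths of the disinterested directors present (13 − 2 = 11).
3/5 of 11 = 6.60, rounded up to 7.

7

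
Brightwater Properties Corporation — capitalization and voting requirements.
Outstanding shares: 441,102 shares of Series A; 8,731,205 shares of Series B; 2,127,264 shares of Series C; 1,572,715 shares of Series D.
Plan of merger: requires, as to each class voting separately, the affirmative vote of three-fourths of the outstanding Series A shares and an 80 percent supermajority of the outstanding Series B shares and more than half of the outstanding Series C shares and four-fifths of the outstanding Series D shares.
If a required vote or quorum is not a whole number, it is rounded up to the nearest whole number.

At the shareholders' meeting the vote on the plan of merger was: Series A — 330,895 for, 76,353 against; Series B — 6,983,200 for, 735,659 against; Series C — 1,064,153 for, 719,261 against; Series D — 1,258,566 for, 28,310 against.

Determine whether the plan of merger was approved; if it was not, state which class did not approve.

Not approved — the Series B shares did not give the required vote.

Series A: 3/4 of 441102 = 330826.50, rounded up to 330827; 330,827 required, 330,895 in favor — approved.
Series B: 4/5 of 8731205 = 6984964; 6,984,964 required, 6,983,200 in favor — not approved.
Series C: a majority of 2127264 is 1063633; 1,063,633 required, 1,064,153 in favor — approved.
Series D: 4/5 of 1572715 = 1258172; 1,258,172 required, 1,258,566 in favor — approved.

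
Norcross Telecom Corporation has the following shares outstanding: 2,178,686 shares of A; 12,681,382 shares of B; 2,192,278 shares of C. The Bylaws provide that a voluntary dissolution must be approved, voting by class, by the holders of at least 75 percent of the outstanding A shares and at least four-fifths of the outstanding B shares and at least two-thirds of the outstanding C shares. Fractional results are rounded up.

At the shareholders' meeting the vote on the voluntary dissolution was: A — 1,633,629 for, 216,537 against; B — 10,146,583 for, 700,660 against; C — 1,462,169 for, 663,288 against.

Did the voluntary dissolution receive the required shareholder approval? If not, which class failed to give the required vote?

A: 3/4 of 2178686 = 1634014.50, rounded up to 1634015; 1,634,015 required, 1,633,629 in favor — not approved.
B: 4/5 of 12681382 = 10145105.60, rounded up to 10145106; 10,145,106 required, 10,146,583 in favor — approved.
C: 2/3 of 2192278 = 1461518.67, rounded up to 1461519; 1,461,519 required, 1,462,169 in favor — approved.

Not approved — the A shares did not give the required vote.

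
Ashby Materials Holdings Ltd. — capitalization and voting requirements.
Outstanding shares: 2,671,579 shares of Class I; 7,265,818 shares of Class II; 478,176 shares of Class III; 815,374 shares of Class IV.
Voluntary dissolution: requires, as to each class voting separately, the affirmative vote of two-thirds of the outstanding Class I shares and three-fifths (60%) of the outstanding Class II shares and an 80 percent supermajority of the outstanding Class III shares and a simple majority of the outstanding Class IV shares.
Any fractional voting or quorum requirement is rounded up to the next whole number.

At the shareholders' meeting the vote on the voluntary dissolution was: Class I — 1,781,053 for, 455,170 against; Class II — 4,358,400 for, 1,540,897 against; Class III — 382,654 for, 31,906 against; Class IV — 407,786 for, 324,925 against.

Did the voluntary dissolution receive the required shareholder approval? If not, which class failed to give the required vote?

Class I: 2/3 of 2671579 = 1781052.67, rounded up to 1781053; 1,781,053 required, 1,781,053 in favor — approved.
Class II: 3/5 of 7265818 = 4359490.80, rounded up to 4359491; 4,359,491 required, 4,358,400 in favor — not approved.
Class III: 4/5 of 478176 = 382540.80, rounded up to 382541; 382,541 required, 382,654 in favor — approved.
Class IV: a majority of 815374 is 407688; 407,688 required, 407,786 in favor — approved.

Not approved — the Class II shares did not give the required vote.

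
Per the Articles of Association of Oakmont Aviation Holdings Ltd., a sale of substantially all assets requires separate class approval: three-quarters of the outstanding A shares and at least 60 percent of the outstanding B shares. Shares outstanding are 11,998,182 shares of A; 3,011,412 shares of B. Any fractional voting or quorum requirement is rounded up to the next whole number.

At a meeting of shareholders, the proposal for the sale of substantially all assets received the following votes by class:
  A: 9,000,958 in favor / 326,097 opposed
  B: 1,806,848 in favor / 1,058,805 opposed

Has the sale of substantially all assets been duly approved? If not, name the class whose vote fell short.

Approved — every class gave the required vote.

A: 3/4 of 11998182 = 8998636.50, rounded up to 8998637; 8,998,637 required, 9,000,958 in favor — approved.
B: 3/5 of 3011412 = 1806847.20, rounded up to 1806848; 1,806,848 required, 1,806,848 in favor — approved.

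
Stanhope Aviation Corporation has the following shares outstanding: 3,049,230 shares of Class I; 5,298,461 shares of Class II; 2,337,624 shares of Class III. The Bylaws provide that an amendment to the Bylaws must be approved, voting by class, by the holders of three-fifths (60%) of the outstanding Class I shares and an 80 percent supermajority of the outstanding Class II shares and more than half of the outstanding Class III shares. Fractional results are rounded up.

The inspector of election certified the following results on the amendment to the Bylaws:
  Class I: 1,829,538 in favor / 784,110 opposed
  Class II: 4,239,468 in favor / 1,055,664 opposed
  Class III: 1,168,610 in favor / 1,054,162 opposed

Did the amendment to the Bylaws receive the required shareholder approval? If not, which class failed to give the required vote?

Class I: 3/5 of 3049230 = 1829538; 1,829,538 required, 1,829,538 in favor — approved.
Class II: 4/5 of 5298461 = 4238768.80, rounded up to 4238769; 4,238,769 required, 4,239,468 in favor — approved.
Class III: a majority of 2337624 is 1168813; 1,168,813 required, 1,168,610 in favor — not approved.

Not approved — the Class III shares did not give the required vote.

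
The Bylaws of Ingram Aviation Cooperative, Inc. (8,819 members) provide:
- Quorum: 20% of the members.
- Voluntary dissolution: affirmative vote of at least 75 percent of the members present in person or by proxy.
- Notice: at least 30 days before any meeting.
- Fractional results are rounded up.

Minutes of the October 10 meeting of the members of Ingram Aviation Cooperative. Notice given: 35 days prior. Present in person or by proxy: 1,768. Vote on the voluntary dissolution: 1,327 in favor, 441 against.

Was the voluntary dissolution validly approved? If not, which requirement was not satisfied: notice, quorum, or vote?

Notice: 35 days given; 30 required. Satisfied.
Quorum: 20% of 8,819 = 1,763.80, rounded up to 1,764; 1,768 present. Satisfied.
Vote: requires three-fourths of those present (1,768); 3/4 of 1768 = 1326, so 1,326 needed; 1,327 in favor. Satisfied.

Valid — all requirements satisfied.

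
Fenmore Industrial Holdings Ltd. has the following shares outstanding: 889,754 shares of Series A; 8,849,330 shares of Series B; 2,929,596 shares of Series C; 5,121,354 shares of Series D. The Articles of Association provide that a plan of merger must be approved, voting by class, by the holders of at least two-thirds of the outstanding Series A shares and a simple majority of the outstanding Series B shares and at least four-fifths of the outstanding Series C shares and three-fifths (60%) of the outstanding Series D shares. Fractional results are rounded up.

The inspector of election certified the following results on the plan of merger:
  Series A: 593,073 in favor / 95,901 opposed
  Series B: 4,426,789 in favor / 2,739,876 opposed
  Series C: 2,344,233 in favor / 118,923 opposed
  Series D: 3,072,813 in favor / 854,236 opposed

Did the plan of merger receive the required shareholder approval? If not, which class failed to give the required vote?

Series A: 2/3 of 889754 = 593169.33, rounded up to 593170; 593,170 required, 593,073 in favor — not approved.
Series B: a majority of 8849330 is 4424666; 4,424,666 required, 4,426,789 in favor — approved.
Series C: 4/5 of 2929596 = 2343676.80, rounded up to 2343677; 2,343,677 required, 2,344,233 in favor — approved.
Series D: 3/5 of 5121354 = 3072812.40, rounded up to 3072813; 3,072,813 required, 3,072,813 in favor — approved.

Not approved — the Series A shares did not give the required vote.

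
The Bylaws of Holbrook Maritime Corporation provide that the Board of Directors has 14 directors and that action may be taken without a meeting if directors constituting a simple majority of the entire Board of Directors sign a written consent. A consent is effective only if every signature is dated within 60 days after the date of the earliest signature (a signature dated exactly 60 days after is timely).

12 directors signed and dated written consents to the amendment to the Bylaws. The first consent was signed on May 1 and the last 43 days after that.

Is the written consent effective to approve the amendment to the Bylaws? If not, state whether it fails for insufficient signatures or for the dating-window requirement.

Signatures required: a simple majority of 14 — a majority of 14 is 8, so 8 needed; 12 signed. Sufficient.
Dating window: the latest signature is 43 days after the earliest; the limit is 60 days. Within the window.

Effective — both the signature and dating-window requirements are satisfied.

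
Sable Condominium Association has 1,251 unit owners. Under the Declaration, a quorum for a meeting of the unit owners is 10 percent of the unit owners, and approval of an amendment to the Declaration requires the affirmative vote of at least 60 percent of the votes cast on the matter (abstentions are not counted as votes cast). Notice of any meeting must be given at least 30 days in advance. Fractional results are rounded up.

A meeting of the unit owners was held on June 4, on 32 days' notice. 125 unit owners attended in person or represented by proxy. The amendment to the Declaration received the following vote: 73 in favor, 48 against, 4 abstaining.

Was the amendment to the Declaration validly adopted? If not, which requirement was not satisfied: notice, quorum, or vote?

Notice: 32 days given; 30 required. Satisfied.
Quorum: 10% of 1,251 = 125.10, rounded up to 126; 125 present. Not satisfied.
Vote: requires three-fifths of the votes cast (125 − 4 abstaining = 121); 3/5 of 121 = 72.60, rounded up to 73, so 73 needed; 73 in favor. Satisfied.

Invalid — quorum requirement not satisfied.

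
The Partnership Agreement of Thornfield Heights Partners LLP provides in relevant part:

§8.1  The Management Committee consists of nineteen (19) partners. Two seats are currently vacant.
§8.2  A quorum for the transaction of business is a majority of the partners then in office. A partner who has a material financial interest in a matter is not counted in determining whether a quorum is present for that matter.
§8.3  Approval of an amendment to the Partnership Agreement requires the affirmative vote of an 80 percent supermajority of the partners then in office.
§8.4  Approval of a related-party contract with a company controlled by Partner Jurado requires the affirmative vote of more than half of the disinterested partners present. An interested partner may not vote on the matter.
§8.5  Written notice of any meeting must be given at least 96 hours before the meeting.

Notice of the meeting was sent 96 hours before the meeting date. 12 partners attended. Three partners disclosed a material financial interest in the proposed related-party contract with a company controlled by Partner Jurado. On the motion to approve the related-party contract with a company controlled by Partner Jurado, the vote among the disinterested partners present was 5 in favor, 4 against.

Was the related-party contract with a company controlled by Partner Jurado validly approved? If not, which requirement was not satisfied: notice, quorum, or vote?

Notice: 96 hours given; 96 required (96 ≥ 96). Satisfied.
Quorum: 12 present, but the 3 interested partners do not count, leaving 9. Quorum is 9. Satisfied.
Vote: the related-party contract with a company controlled by Partner Jurado requires a majority of the disinterested partners present (12 − 3 = 9). A majority of 9 is 5, so 5 affirmative votes are needed; 5 voted in favor. Satisfied.

Valid — all requirements satisfied.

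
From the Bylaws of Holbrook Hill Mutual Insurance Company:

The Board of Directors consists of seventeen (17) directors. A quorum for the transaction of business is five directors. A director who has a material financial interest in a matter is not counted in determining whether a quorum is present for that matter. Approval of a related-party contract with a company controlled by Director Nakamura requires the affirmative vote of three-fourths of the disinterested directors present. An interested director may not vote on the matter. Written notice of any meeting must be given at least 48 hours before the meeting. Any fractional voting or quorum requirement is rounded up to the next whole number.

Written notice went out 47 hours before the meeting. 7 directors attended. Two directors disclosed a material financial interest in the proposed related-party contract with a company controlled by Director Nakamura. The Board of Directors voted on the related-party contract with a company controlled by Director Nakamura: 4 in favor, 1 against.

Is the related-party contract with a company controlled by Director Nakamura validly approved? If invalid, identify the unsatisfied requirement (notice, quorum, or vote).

Invalid — notice requirement not satisfied.

Notice: 47 hours given; 48 required (47 < 48). Not satisfied.
Quorum: 7 present, but the 2 interested directors do not count, leaving 5. Quorum is 5. Satisfied.
Vote: the related-party contract with a company controlled by Director Nakamura requires three-fourths of the disinterested directors present (7 − 2 = 5). 3/4 of 5 = 3.75, rounded up to 4, so 4 affirmative votes are needed; 4 voted in favor. Satisfied.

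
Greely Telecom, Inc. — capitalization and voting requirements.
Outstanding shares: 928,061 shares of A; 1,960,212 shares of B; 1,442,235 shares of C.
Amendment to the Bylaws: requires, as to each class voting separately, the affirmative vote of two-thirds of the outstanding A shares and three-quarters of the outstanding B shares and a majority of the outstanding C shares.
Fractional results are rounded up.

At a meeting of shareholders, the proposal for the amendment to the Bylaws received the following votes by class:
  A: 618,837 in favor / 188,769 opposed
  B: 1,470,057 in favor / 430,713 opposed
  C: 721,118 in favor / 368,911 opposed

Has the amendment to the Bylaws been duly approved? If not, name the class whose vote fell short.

A: 2/3 of 928061 = 618707.33, rounded up to 618708; 618,708 required, 618,837 in favor — approved.
B: 3/4 of 1960212 = 1470159; 1,470,159 required, 1,470,057 in favor — not approved.
C: a majority of 1442235 is 721118; 721,118 required, 721,118 in favor — approved.

Not approved — the B shares did not give the required vote.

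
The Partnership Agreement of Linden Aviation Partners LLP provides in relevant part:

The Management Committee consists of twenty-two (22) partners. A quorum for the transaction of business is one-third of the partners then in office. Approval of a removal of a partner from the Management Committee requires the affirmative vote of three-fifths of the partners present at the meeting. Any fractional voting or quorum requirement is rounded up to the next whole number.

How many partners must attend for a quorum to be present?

8

1/3 of 22 = 7.33, rounded up to 8.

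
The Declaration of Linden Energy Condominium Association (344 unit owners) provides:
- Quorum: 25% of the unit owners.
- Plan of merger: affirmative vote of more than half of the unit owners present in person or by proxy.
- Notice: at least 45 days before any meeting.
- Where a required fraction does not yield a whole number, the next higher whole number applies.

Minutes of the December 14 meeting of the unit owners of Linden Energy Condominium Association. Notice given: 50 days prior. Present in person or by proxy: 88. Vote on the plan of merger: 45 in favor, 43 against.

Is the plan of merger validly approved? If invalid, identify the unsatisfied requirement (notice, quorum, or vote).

Notice: 50 days given; 45 required. Satisfied.
Quorum: 25% of 344 = 86; 88 present. Satisfied.
Vote: requires a majority of those present (88); a majority of 88 is 45, so 45 needed; 45 in favor. Satisfied.

Valid — all requirements satisfied.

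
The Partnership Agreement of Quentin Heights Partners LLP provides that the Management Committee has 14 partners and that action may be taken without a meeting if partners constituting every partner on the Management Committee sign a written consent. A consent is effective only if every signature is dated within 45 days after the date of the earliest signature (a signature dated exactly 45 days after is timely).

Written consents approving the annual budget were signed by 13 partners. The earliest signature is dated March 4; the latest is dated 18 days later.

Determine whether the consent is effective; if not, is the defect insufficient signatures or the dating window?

Signatures required: the unanimous vote of 14 — unanimous means all 14, so 14 needed; 13 signed. Insufficient.
Dating window: the latest signature is 18 days after the earliest; the limit is 45 days. Within the window.

Not effective — insufficient signatures.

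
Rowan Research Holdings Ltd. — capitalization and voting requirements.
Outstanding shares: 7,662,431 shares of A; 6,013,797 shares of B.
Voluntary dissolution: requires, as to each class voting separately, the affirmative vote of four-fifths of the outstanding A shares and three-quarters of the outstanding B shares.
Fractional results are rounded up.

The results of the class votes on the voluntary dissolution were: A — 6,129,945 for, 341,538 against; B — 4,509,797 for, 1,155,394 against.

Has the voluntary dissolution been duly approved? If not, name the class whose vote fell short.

Not approved — the B shares did not give the required vote.

A: 4/5 of 7662431 = 6129944.80, rounded up to 6129945; 6,129,945 required, 6,129,945 in favor — approved.
B: 3/4 of 6013797 = 4510347.75, rounded up to 4510348; 4,510,348 required, 4,509,797 in favor — not approved.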